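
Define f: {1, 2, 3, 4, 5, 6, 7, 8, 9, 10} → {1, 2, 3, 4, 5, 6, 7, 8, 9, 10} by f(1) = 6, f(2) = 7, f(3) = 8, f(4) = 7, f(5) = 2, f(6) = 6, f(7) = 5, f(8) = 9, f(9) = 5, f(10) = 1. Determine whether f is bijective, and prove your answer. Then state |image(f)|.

f(2) = 7 = f(4) with 2 ≠ 4, so f is not injective, hence not bijective.
The image of f is {1, 2, 5, 6, 7, 8, 9}, which has 7 elements.

7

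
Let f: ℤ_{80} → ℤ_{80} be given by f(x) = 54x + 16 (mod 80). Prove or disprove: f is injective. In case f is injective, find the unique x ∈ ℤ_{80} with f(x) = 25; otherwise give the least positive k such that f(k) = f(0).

40

We have gcd(54, 80) = 2 > 1. Taking a = 0 and b = 40: f(0) = 16 and f(40) = 54·40 + 16 = 2176 ≡ 16 (mod 80).
So f(0) = f(40) while 0 ≠ 40, therefore f is not injective.
Since f is not injective, we find the least positive k with f(k) = f(0): this means 54k ≡ 0 (mod 80), i.e. 80 ∣ 54k. Since gcd(54, 80) = 2, dividing through by 2 this holds exactly when 40 ∣ 27k, and as gcd(27, 40) = 1, exactly when 40 ∣ k.
The smallest positive such k is 40.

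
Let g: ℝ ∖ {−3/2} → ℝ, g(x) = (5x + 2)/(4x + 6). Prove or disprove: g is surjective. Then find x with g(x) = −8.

If g(x) = 5/4, cross-multiplying gives 4(5x + 2) = 5(4x + 6), which simplifies to 8 = 30 — false.  So 5/4 has no preimage and g is not surjective.
Solving g(x) = −8: cross-multiplying gives 5x + 2 = −8(4x + 6), which rearranges to 37x = −50, so x = −50/37.

-50/37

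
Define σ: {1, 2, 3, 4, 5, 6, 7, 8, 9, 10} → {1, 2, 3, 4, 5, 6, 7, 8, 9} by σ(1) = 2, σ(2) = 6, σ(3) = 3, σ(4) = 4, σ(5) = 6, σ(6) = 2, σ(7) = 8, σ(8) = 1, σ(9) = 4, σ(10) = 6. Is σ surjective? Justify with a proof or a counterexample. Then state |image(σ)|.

No element maps to 5, so σ is not surjective.
The image of σ is {1, 2, 3, 4, 6, 8}, which has 6 elements.

6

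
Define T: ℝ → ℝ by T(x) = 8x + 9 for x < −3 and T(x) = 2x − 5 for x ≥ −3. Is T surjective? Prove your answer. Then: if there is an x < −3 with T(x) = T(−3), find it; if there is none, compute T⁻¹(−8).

-3/2

Both pieces are strictly increasing (slopes 8 and 2), so each is injective on its own interval.
The left piece maps (−∞, −3) onto (−∞, −15); the right piece maps [−3, ∞) onto [−11, ∞).
The union (−∞, −15) ∪ [−11, ∞) omits the interval between −15 and −11; in particular −15 has no preimage. So T is not surjective.
Because the two images are disjoint, no x < −3 has T(x) = T(−3), so we compute T⁻¹(−8): −8 lies in [−11, ∞), so solve 2x − 5 = −8: x = (−8 + 5)/2 = −3/2.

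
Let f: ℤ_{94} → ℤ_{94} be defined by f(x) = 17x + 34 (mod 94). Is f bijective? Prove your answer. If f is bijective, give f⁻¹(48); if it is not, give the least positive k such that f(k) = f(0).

Recall: f is injective if f(u) = f(v) implies u = v.
Suppose f(u) = f(v) in ℤ_{94}. Then 17u + 34 ≡ 17v + 34 (mod 94), so 17(u − v) ≡ 0 (mod 94).
Since gcd(17, 94) = 1, 17 is invertible modulo 94, hence u − v ≡ 0 (mod 94), i.e. u = v.
We now compute 17⁻¹ mod 94 explicitly. Euclid's algorithm: 94 = 5·17 + 9, 17 = 1·9 + 8, 9 = 1·8 + 1; back-substituting gives 1 = 83·17 − 15·94, so 17⁻¹ ≡ 83 (mod 94).
Then y ↦ 83(y − 34) is a two-sided inverse to f, so every y ∈ ℤ_{94} has a preimage.
So f is bijective.
Since f is bijective, we compute f⁻¹(48): solve 17x + 34 ≡ 48 (mod 94), i.e. 17x ≡ 14 (mod 94).
Multiplying by 17⁻¹ = 83 gives x ≡ 83·14 = 1162 = 12·94 + 34 ≡ 34 (mod 94).
Check: f(34) = 17·34 + 34 = 612 = 6·94 + 48 ≡ 48 (mod 94).

34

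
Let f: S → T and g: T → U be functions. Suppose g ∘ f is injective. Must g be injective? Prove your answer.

No. Take S = {0}, T = {0, 1, 2}, U = {0, 1, 2}, f(a) = a for each a ∈ S, and g(b) = 1 if b ∈ {1, 2} else g(b) = b.
Then g ∘ f = f is injective (S ⊂ T and f is the inclusion), but g(1) = g(2) = 1 with 1 ≠ 2, so g is not injective.

not injective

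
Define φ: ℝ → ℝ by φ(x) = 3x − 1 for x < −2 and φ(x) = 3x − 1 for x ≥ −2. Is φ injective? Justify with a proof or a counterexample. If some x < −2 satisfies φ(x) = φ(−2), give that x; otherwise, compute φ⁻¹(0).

Both pieces are strictly increasing (slopes 3 and 3), so each is injective on its own interval.
The left piece maps (−∞, −2) onto (−∞, −7); the right piece maps [−2, ∞) onto [−7, ∞).
These images are disjoint, so no value is attained by both pieces. So φ is injective.
Because the two images are disjoint, no x < −2 has φ(x) = φ(−2), so we compute φ⁻¹(0): 0 lies in [−7, ∞), so solve 3x − 1 = 0: x = (0 + 1)/3 = 1/3.

1/3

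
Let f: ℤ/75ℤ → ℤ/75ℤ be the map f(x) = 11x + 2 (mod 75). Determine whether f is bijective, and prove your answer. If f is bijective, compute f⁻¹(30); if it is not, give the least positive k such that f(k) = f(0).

If f(u) = f(v), then 11u ≡ 11v (mod 75). Because gcd(11, 75) = 1, we may cancel 11 to get u ≡ v (mod 75).
We now compute 11⁻¹ mod 75 explicitly. Euclid's algorithm: 75 = 6·11 + 9, 11 = 1·9 + 2, 9 = 4·2 + 1; back-substituting gives 1 = 41·11 − 6·75, so 11⁻¹ ≡ 41 (mod 75).
For any y ∈ ℤ/75ℤ, x = 41(y − 2) mod 75 satisfies f(x) = 11·41(y − 2) + 2 ≡ y (since 11·41 ≡ 1 mod 75). So every y has a preimage.
Thus f is bijective.
Since f is bijective, we compute f⁻¹(30): solve 11x + 2 ≡ 30 (mod 75), i.e. 11x ≡ 28 (mod 75).
Multiplying by 11⁻¹ = 41 gives x ≡ 41·28 = 1148 = 15·75 + 23 ≡ 23 (mod 75).
Check: f(23) = 11·23 + 2 = 255 = 3·75 + 30 ≡ 30 (mod 75).

23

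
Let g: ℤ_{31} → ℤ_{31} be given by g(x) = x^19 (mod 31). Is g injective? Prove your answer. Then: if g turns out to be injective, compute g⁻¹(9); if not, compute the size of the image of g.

20

Since 31 is prime, the nonzero elements of ℤ_{31} form a cyclic group of order 30.
As gcd(19, 30) = 1, raising to the 19th power is a bijection on this group: if a^19 ≡ b^19 then (ab^{−1})^19 = 1, and the only element of order dividing gcd(19, 30) = 1 is 1, so a = b.
With g(0) = 0 this makes g injective on all of ℤ_{31}, hence bijective (finite equal-size domain and codomain). In particular g is injective.
Since g is injective, we find the preimage of 9. The inverse of x ↦ x^19 on (ℤ_{31})^× is x ↦ x^19, because 19·19 = 361 = 12·30 + 1 ≡ 1 (mod 30) and x^{30} = 1 for x ≠ 0 (Fermat). So g⁻¹(9) = 9^19 mod 31.
Repeated squaring mod 31: 9^1 ≡ 9, 9^2 ≡ 9² = 81 ≡ 19, 9^4 ≡ 19² = 361 ≡ 20, 9^8 ≡ 20² = 400 ≡ 28, 9^16 ≡ 28² = 784 ≡ 9. Since 19 = 16 + 2 + 1, 9^19 ≡ 9·19·9: 9·19 = 171 ≡ 16, then 16·9 = 144 ≡ 20. So 9^19 ≡ 20 (mod 31).
Hence g⁻¹(9) = 20.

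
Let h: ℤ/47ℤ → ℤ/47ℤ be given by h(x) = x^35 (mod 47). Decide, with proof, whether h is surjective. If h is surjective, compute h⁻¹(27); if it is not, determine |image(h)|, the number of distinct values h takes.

24

Since 47 is prime, the nonzero elements of ℤ/47ℤ form a cyclic group of order 46.
As gcd(35, 46) = 1, raising to the 35th power is a bijection on this group: if x_1^35 ≡ x_2^35 then (x_1x_2^{−1})^35 = 1, and the only element of order dividing gcd(35, 46) = 1 is 1, so x_1 = x_2.
With h(0) = 0 this makes h injective on all of ℤ/47ℤ, hence bijective (finite equal-size domain and codomain). In particular h is surjective.
Since h is surjective, we find the preimage of 27. The inverse of x ↦ x^35 on (ℤ/47ℤ)^× is x ↦ x^25, because 35·25 = 875 = 19·46 + 1 ≡ 1 (mod 46) and x^{46} = 1 for x ≠ 0 (Fermat). So h⁻¹(27) = 27^25 mod 47.
Repeated squaring mod 47: 27^1 ≡ 27, 27^2 ≡ 27² = 729 ≡ 24, 27^4 ≡ 24² = 576 ≡ 12, 27^8 ≡ 12² = 144 ≡ 3, 27^16 ≡ 3² = 9. Since 25 = 16 + 8 + 1, 27^25 ≡ 9·3·27: 9·3 = 27, then 27·27 = 729 ≡ 24. So 27^25 ≡ 24 (mod 47).
Hence h⁻¹(27) = 24.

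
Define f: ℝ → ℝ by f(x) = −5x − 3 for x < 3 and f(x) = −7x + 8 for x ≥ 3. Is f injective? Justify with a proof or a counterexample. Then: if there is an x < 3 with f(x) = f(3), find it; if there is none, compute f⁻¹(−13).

Both pieces are strictly decreasing (slopes −5 and −7), so each is injective on its own interval.
The left piece maps (−∞, 3) onto (−18, ∞); the right piece maps [3, ∞) onto (−∞, −13].
These images overlap. In particular f(3) = −13 (right piece), and solving −5x − 3 = −13 on the left piece gives x = 2 < 3.
So f(2) = f(3) with 2 ≠ 3, and f is not injective. This x = 2 is the requested value below 3.

2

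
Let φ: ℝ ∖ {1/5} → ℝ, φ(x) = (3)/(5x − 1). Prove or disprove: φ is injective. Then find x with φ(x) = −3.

0

Suppose φ(a) = φ(b). Cross-multiplying: (3)(5b − 1) = (3)(5a − 1).
Expanding both sides and cancelling the symmetric terms leaves −15·(a − b) = 0. Since −15 ≠ 0, a = b. Therefore φ is injective.
Solving φ(x) = −3: cross-multiplying gives 3 = −3(5x − 1), which rearranges to 15x = 0, so x = 0.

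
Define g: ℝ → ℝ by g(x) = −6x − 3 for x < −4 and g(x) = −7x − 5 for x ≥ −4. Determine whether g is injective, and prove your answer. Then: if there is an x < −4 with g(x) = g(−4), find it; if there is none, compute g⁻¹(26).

Both pieces are strictly decreasing (slopes −6 and −7), so each is injective on its own interval.
The left piece maps (−∞, −4) onto (21, ∞); the right piece maps [−4, ∞) onto (−∞, 23].
These images overlap. In particular g(−4) = 23 (right piece), and solving −6x − 3 = 23 on the left piece gives x = −13/3 < −4.
So g(−13/3) = g(−4) with −13/3 ≠ −4, and g is not injective. This x = −13/3 is the requested value below −4.

-13/3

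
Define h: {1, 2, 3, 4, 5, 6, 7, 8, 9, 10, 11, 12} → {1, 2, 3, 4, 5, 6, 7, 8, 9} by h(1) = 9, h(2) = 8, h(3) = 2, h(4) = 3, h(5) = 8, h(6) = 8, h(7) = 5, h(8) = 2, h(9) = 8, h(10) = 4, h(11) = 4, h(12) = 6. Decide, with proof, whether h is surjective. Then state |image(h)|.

7

No element maps to 1, so h is not surjective.
The image of h is {2, 3, 4, 5, 6, 8, 9}, which has 7 elements.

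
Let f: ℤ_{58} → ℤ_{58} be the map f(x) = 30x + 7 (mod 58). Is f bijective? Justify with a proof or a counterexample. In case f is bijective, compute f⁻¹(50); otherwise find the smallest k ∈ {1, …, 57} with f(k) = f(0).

By definition, f is injective if f(u) = f(v) implies u = v.
We have gcd(30, 58) = 2 > 1. Taking u = 0 and v = 29: f(0) = 7 and f(29) = 30·29 + 7 = 877 ≡ 7 (mod 58).
So f(0) = f(29) while 0 ≠ 29, therefore f is not injective, hence not bijective.
Since f is not bijective, we find the least positive k with f(k) = f(0): this means 30k ≡ 0 (mod 58), i.e. 58 ∣ 30k. Since gcd(30, 58) = 2, dividing through by 2 this holds exactly when 29 ∣ 15k, and as gcd(15, 29) = 1, exactly when 29 ∣ k.
The smallest positive such k is 29.

29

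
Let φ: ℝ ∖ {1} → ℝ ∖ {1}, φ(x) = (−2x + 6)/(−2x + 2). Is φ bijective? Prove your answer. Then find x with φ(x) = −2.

Suppose φ(a) = φ(b). Cross-multiplying: (−2a + 6)(−2b + 2) = (−2b + 6)(−2a + 2).
Expanding both sides and cancelling the symmetric terms leaves 8·(a − b) = 0. Since 8 ≠ 0, a = b. So φ is injective.
For any y ≠ 1, solving y(−2x + 2) = −2x + 6 for x gives a well-defined x ≠ 1. So φ is surjective.
Hence φ is bijective.
Solving φ(x) = −2: cross-multiplying gives −2x + 6 = −2(−2x + 2), which rearranges to −6x = −10, so x = 5/3.

5/3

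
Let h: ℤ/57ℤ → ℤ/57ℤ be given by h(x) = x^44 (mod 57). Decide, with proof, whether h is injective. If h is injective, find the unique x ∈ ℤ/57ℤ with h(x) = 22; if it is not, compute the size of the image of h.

20

h(8): Repeated squaring mod 57: 8^1 ≡ 8, 8^2 ≡ 8² = 64 ≡ 7, 8^4 ≡ 7² = 49, 8^8 ≡ 49² = 2401 ≡ 7, 8^16 ≡ 7² = 49, 8^32 ≡ 49² = 2401 ≡ 7. Since 44 = 32 + 8 + 4, 8^44 ≡ 7·7·49: 7·7 = 49, then 49·49 = 2401 ≡ 7. So 8^44 ≡ 7 (mod 57).
h(11): Repeated squaring mod 57: 11^1 ≡ 11, 11^2 ≡ 11² = 121 ≡ 7, 11^4 ≡ 7² = 49, 11^8 ≡ 49² = 2401 ≡ 7, 11^16 ≡ 7² = 49, 11^32 ≡ 49² = 2401 ≡ 7. Since 44 = 32 + 8 + 4, 11^44 ≡ 7·7·49: 7·7 = 49, then 49·49 = 2401 ≡ 7. So 11^44 ≡ 7 (mod 57).
So h(8) = h(11) = 7 while 8 ≠ 11, thus h is not injective.
Since h is not injective, we determine |image(h)|. Computing x^44 mod 57 for each x (by repeated squaring, reducing mod 57 at every step), the values h(0), h(1), …, h(56) are: 0, 1, 28, 6, 43, 4, 54, 49, 7, 36, 55, 7, 30, 16, 4, 24, 25, 28, 39, 19, 1, 9, 25, 43, 42, 16, 49, 45, 55, 55, 45, 49, 16, 42, 43, 25, 9, 1, 19, 39, 28, 25, 24, 4, 16, 30, 7, 55, 36, 7, 49, 54, 4, 43, 6, 28, 1.
The distinct values are {0, 1, 4, 6, 7, 9, 16, 19, 24, 25, 28, 30, 36, 39, 42, 43, 45, 49, 54, 55}; there are 20 of them.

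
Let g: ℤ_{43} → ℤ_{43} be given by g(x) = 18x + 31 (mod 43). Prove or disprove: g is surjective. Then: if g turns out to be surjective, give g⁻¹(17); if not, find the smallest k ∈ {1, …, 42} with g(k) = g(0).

Since gcd(18, 43) = 1, 18 is invertible modulo 43. Euclid's algorithm: 43 = 2·18 + 7, 18 = 2·7 + 4, 7 = 1·4 + 3, 4 = 1·3 + 1; back-substituting gives 1 = 12·18 − 5·43, so 18⁻¹ ≡ 12 (mod 43).
Then y ↦ 12(y − 31) is a two-sided inverse to g, so every y ∈ ℤ_{43} has a preimage.
Therefore g is surjective.
Since g is surjective, we compute g⁻¹(17): solve 18x + 31 ≡ 17 (mod 43), i.e. 18x ≡ 29 (mod 43).
Multiplying by 18⁻¹ = 12 gives x ≡ 12·29 = 348 = 8·43 + 4 ≡ 4 (mod 43).
Check: g(4) = 18·4 + 31 = 103 = 2·43 + 17 ≡ 17 (mod 43).

4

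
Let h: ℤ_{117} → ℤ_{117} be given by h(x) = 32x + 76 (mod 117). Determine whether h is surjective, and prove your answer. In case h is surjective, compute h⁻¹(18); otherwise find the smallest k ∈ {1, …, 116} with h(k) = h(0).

64

Since gcd(32, 117) = 1, 32 is invertible modulo 117. Euclid's algorithm: 117 = 3·32 + 21, 32 = 1·21 + 11, 21 = 1·11 + 10, 11 = 1·10 + 1; back-substituting gives 1 = 11·32 − 3·117, so 32⁻¹ ≡ 11 (mod 117).
Then y ↦ 11(y − 76) is a two-sided inverse to h, so every y ∈ ℤ_{117} has a preimage.
Hence h is surjective.
Since h is surjective, we find h⁻¹(18): we need 32x ≡ 18 − 76 ≡ 59 (mod 117). Using 32⁻¹ = 11: x ≡ 11·59 = 649 = 5·117 + 64, so x = 64.
Check: h(64) = 32·64 + 76 = 2124 = 18·117 + 18 ≡ 18 (mod 117).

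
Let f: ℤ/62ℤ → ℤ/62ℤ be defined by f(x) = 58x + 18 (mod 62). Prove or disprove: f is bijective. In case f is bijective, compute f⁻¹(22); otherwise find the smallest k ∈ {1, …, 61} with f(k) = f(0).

31

By definition, injectivity means: for all a, b in the domain, f(a) = f(b) implies a = b.
We have gcd(58, 62) = 2 > 1. Taking a = 0 and b = 31: f(0) = 18 and f(31) = 58·31 + 18 = 1816 ≡ 18 (mod 62).
So f(0) = f(31) while 0 ≠ 31, therefore f is not injective, hence not bijective.
Since f is not bijective, we find the least positive k with f(k) = f(0): this means 58k ≡ 0 (mod 62), i.e. 62 ∣ 58k. Since gcd(58, 62) = 2, dividing through by 2 this holds exactly when 31 ∣ 29k, and as gcd(29, 31) = 1, exactly when 31 ∣ k.
The smallest positive such k is 31.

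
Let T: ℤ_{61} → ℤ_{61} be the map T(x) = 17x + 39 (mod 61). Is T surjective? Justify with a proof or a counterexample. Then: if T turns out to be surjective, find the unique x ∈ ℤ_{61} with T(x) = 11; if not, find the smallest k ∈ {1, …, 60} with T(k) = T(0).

45

Since gcd(17, 61) = 1, 17 is invertible modulo 61. Euclid's algorithm: 61 = 3·17 + 10, 17 = 1·10 + 7, 10 = 1·7 + 3, 7 = 2·3 + 1; back-substituting gives 1 = 18·17 − 5·61, so 17⁻¹ ≡ 18 (mod 61).
For any y ∈ ℤ_{61}, x = 18(y − 39) mod 61 satisfies T(x) = 17·18(y − 39) + 39 ≡ y (since 17·18 ≡ 1 mod 61). So every y has a preimage.
Therefore T is surjective.
Since T is surjective, we compute T⁻¹(11): solve 17x + 39 ≡ 11 (mod 61), i.e. 17x ≡ 33 (mod 61).
Multiplying by 17⁻¹ = 18 gives x ≡ 18·33 = 594 = 9·61 + 45 ≡ 45 (mod 61).
Check: T(45) = 17·45 + 39 = 804 = 13·61 + 11 ≡ 11 (mod 61).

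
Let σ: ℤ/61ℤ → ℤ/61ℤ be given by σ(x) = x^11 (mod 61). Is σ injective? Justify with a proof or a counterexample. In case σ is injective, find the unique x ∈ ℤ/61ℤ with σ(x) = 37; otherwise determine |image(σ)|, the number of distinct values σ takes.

24

Since 61 is prime, the nonzero elements of ℤ/61ℤ form a cyclic group of order 60.
As gcd(11, 60) = 1, raising to the 11th power is a bijection on this group: if a^11 ≡ b^11 then (ab^{−1})^11 = 1, and the only element of order dividing gcd(11, 60) = 1 is 1, so a = b.
With σ(0) = 0 this makes σ injective on all of ℤ/61ℤ, hence bijective (finite equal-size domain and codomain). In particular σ is injective.
Since σ is injective, we find the preimage of 37. The inverse of x ↦ x^11 on (ℤ/61ℤ)^× is x ↦ x^11, because 11·11 = 121 = 2·60 + 1 ≡ 1 (mod 60) and x^{60} = 1 for x ≠ 0 (Fermat). So σ⁻¹(37) = 37^11 mod 61.
Repeated squaring mod 61: 37^1 ≡ 37, 37^2 ≡ 37² = 1369 ≡ 27, 37^4 ≡ 27² = 729 ≡ 58, 37^8 ≡ 58² = 3364 ≡ 9. Since 11 = 8 + 2 + 1, 37^11 ≡ 9·27·37: 9·27 = 243 ≡ 60, then 60·37 = 2220 ≡ 24. So 37^11 ≡ 24 (mod 61).
Hence σ⁻¹(37) = 24.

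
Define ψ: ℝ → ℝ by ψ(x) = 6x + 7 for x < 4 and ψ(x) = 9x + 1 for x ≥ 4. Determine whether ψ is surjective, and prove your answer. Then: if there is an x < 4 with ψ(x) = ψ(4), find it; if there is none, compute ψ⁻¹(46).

5

Both pieces are strictly increasing (slopes 6 and 9), so each is injective on its own interval.
The left piece maps (−∞, 4) onto (−∞, 31); the right piece maps [4, ∞) onto [37, ∞).
The union (−∞, 31) ∪ [37, ∞) omits the interval between 31 and 37; in particular 31 has no preimage. So ψ is not surjective.
Because the two images are disjoint, no x < 4 has ψ(x) = ψ(4), so we compute ψ⁻¹(46): 46 lies in [37, ∞), so solve 9x + 1 = 46: x = (46 − 1)/9 = 5.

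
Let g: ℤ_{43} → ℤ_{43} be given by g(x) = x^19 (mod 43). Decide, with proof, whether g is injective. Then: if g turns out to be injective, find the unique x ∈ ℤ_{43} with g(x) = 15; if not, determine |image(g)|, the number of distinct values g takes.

Since 43 is prime, the nonzero elements of ℤ_{43} form a cyclic group of order 42.
As gcd(19, 42) = 1, raising to the 19th power is a bijection on this group: if s^19 ≡ t^19 then (st^{−1})^19 = 1, and the only element of order dividing gcd(19, 42) = 1 is 1, so s = t.
With g(0) = 0 this makes g injective on all of ℤ_{43}, hence bijective (finite equal-size domain and codomain). In particular g is injective.
Since g is injective, we find the preimage of 15. The inverse of x ↦ x^19 on (ℤ_{43})^× is x ↦ x^31, because 19·31 = 589 = 14·42 + 1 ≡ 1 (mod 42) and x^{42} = 1 for x ≠ 0 (Fermat). So g⁻¹(15) = 15^31 mod 43.
Repeated squaring mod 43: 15^1 ≡ 15, 15^2 ≡ 15² = 225 ≡ 10, 15^4 ≡ 10² = 100 ≡ 14, 15^8 ≡ 14² = 196 ≡ 24, 15^16 ≡ 24² = 576 ≡ 17. Since 31 = 16 + 8 + 4 + 2 + 1, 15^31 ≡ 17·24·14·10·15: 17·24 = 408 ≡ 21, then 21·14 = 294 ≡ 36, then 36·10 = 360 ≡ 16, then 16·15 = 240 ≡ 25. So 15^31 ≡ 25 (mod 43).
Hence g⁻¹(15) = 25.

25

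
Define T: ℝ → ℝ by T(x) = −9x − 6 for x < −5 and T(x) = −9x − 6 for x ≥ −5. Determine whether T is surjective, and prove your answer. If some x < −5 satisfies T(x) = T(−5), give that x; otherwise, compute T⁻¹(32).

Both pieces are strictly decreasing (slopes −9 and −9), so each is injective on its own interval.
The left piece maps (−∞, −5) onto (39, ∞); the right piece maps [−5, ∞) onto (−∞, 39].
These images together cover ℝ, so T is surjective.
Because the two images are disjoint, no x < −5 has T(x) = T(−5), so we compute T⁻¹(32): 32 lies in (−∞, 39], so solve −9x − 6 = 32: x = (32 + 6)/(−9) = −38/9.

-38/9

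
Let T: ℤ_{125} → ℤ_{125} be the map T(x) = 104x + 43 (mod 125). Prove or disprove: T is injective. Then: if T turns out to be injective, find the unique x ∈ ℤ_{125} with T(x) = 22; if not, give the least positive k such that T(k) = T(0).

1

Suppose T(s) = T(t) in ℤ_{125}. Then 104s + 43 ≡ 104t + 43 (mod 125), therefore 104(s − t) ≡ 0 (mod 125).
Since gcd(104, 125) = 1, 104 is invertible modulo 125, so s − t ≡ 0 (mod 125), i.e. s = t.
Thus T is injective.
We now compute 104⁻¹ mod 125 explicitly. Euclid's algorithm: 125 = 1·104 + 21, 104 = 4·21 + 20, 21 = 1·20 + 1; back-substituting gives 1 = 119·104 − 99·125, so 104⁻¹ ≡ 119 (mod 125).
Since T is injective, we find T⁻¹(22): we need 104x ≡ 22 − 43 ≡ 104 (mod 125). Using 104⁻¹ = 119: x ≡ 119·104 = 12376 = 99·125 + 1, so x = 1.
Check: T(1) = 104·1 + 43 = 147 = 1·125 + 22 ≡ 22 (mod 125).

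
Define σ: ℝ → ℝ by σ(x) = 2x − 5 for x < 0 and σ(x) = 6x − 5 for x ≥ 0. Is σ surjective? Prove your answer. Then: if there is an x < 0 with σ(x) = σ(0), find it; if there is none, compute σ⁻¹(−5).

0

Both pieces are strictly increasing (slopes 2 and 6), so each is injective on its own interval.
The left piece maps (−∞, 0) onto (−∞, −5); the right piece maps [0, ∞) onto [−5, ∞).
These images together cover ℝ, so σ is surjective.
Because the two images are disjoint, no x < 0 has σ(x) = σ(0), so we compute σ⁻¹(−5): −5 lies in [−5, ∞), so solve 6x − 5 = −5: x = (−5 + 5)/6 = 0.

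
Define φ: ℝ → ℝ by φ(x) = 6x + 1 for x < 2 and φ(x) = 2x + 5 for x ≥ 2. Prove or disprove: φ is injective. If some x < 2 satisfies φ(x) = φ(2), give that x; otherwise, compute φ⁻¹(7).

Both pieces are strictly increasing (slopes 6 and 2), so each is injective on its own interval.
The left piece maps (−∞, 2) onto (−∞, 13); the right piece maps [2, ∞) onto [9, ∞).
These images overlap. In particular φ(2) = 9 (right piece), and solving 6x + 1 = 9 on the left piece gives x = 4/3 < 2.
So φ(4/3) = φ(2) with 4/3 ≠ 2, and φ is not injective. This x = 4/3 is the requested value below 2.

4/3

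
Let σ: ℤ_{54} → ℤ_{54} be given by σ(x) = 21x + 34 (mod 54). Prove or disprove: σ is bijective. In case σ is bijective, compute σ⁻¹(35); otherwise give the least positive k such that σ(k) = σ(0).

18

Recall: injectivity means: for all s, t in the domain, σ(s) = σ(t) implies s = t.
We have gcd(21, 54) = 3 > 1. Taking s = 0 and t = 18: σ(0) = 34 and σ(18) = 21·18 + 34 = 412 ≡ 34 (mod 54).
So σ(0) = σ(18) while 0 ≠ 18, thus σ is not injective, hence not bijective.
Since σ is not bijective, we find the least positive k with σ(k) = σ(0): this means 21k ≡ 0 (mod 54), i.e. 54 ∣ 21k. Since gcd(21, 54) = 3, dividing through by 3 this holds exactly when 18 ∣ 7k, and as gcd(7, 18) = 1, exactly when 18 ∣ k.
The smallest positive such k is 18.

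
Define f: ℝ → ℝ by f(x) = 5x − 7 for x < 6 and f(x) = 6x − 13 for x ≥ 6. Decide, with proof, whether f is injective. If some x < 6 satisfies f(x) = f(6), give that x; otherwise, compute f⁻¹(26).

13/2

Both pieces are strictly increasing (slopes 5 and 6), so each is injective on its own interval.
The left piece maps (−∞, 6) onto (−∞, 23); the right piece maps [6, ∞) onto [23, ∞).
These images are disjoint, so no value is attained by both pieces. Therefore f is injective.
Because the two images are disjoint, no x < 6 has f(x) = f(6), so we compute f⁻¹(26): 26 lies in [23, ∞), so solve 6x − 13 = 26: x = (26 + 13)/6 = 13/2.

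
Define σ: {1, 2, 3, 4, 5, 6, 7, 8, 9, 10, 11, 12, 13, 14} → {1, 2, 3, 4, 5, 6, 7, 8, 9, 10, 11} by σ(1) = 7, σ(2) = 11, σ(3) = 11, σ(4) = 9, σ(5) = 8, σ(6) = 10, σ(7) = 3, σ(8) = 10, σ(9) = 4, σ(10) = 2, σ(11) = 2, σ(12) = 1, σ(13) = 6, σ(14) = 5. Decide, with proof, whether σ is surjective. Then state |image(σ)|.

11

Every element of the codomain has a preimage: 1 = σ(12), 2 = σ(10), 3 = σ(7), 4 = σ(9), 5 = σ(14), 6 = σ(13), 7 = σ(1), 8 = σ(5), 9 = σ(4), 10 = σ(6), 11 = σ(2).
Thus σ is surjective.
The image of σ is {1, 2, 3, 4, 5, 6, 7, 8, 9, 10, 11}, which has 11 elements.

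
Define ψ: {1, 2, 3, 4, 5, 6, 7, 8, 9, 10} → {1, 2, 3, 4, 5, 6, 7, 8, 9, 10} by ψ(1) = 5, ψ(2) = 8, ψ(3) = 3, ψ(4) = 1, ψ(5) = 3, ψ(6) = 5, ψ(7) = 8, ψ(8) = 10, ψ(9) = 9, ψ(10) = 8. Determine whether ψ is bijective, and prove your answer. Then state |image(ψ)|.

ψ(3) = 3 = ψ(5) with 3 ≠ 5, so ψ is not injective, hence not bijective.
The image of ψ is {1, 3, 5, 8, 9, 10}, which has 6 elements.

6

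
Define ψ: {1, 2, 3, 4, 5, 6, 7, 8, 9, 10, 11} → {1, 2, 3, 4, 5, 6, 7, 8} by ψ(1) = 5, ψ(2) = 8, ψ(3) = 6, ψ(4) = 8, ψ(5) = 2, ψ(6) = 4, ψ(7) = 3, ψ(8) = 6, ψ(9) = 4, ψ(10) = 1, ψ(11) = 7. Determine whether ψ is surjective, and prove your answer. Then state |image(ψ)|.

8

Every element of the codomain has a preimage: 1 = ψ(10), 2 = ψ(5), 3 = ψ(7), 4 = ψ(6), 5 = ψ(1), 6 = ψ(3), 7 = ψ(11), 8 = ψ(2).
Thus ψ is surjective.
The image of ψ is {1, 2, 3, 4, 5, 6, 7, 8}, which has 8 elements.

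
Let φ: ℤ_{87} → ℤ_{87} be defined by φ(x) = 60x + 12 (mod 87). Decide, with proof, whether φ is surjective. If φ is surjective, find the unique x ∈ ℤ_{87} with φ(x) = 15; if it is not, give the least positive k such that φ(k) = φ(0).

Since gcd(60, 87) = 3, we have 60x ≡ 0 (mod 3) for all x, so φ(x) ≡ 0 (mod 3).
But 1 ≢ 0 (mod 3), so 1 ∈ ℤ_{87} has no preimage. Hence φ is not surjective.
Since φ is not surjective, we find the least positive k with φ(k) = φ(0): this means 60k ≡ 0 (mod 87), i.e. 87 ∣ 60k. Since gcd(60, 87) = 3, dividing through by 3 this holds exactly when 29 ∣ 20k, and as gcd(20, 29) = 1, exactly when 29 ∣ k.
The smallest positive such k is 29.

29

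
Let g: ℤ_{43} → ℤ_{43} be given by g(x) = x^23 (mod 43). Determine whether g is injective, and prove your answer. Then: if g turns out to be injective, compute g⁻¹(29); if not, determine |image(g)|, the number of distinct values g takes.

Since 43 is prime, the nonzero elements of ℤ_{43} form a cyclic group of order 42.
As gcd(23, 42) = 1, raising to the 23rd power is a bijection on this group: if u^23 ≡ v^23 then (uv^{−1})^23 = 1, and the only element of order dividing gcd(23, 42) = 1 is 1, so u = v.
With g(0) = 0 this makes g injective on all of ℤ_{43}, hence bijective (finite equal-size domain and codomain). In particular g is injective.
Since g is injective, we find the preimage of 29. The inverse of x ↦ x^23 on (ℤ_{43})^× is x ↦ x^11, because 23·11 = 253 = 6·42 + 1 ≡ 1 (mod 42) and x^{42} = 1 for x ≠ 0 (Fermat). So g⁻¹(29) = 29^11 mod 43.
Repeated squaring mod 43: 29^1 ≡ 29, 29^2 ≡ 29² = 841 ≡ 24, 29^4 ≡ 24² = 576 ≡ 17, 29^8 ≡ 17² = 289 ≡ 31. Since 11 = 8 + 2 + 1, 29^11 ≡ 31·24·29: 31·24 = 744 ≡ 13, then 13·29 = 377 ≡ 33. So 29^11 ≡ 33 (mod 43).
Hence g⁻¹(29) = 33.

33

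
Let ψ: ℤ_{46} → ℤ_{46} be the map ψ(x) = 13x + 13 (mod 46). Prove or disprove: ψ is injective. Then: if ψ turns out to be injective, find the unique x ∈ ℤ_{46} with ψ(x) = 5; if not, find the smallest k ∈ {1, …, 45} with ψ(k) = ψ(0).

Recall: ψ is injective if ψ(s) = ψ(t) implies s = t.
If ψ(s) = ψ(t), then 13s ≡ 13t (mod 46). Because gcd(13, 46) = 1, we may cancel 13 to get s ≡ t (mod 46).
Therefore ψ is injective.
We now compute 13⁻¹ mod 46 explicitly. Euclid's algorithm: 46 = 3·13 + 7, 13 = 1·7 + 6, 7 = 1·6 + 1; back-substituting gives 1 = 39·13 − 11·46, so 13⁻¹ ≡ 39 (mod 46).
Since ψ is injective, we compute ψ⁻¹(5): solve 13x + 13 ≡ 5 (mod 46), i.e. 13x ≡ 38 (mod 46).
Multiplying by 13⁻¹ = 39 gives x ≡ 39·38 = 1482 = 32·46 + 10 ≡ 10 (mod 46).
Check: ψ(10) = 13·10 + 13 = 143 = 3·46 + 5 ≡ 5 (mod 46).

10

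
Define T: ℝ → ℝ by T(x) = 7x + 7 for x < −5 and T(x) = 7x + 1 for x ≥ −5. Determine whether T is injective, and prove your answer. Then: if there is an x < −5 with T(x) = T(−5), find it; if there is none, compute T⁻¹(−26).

-41/7

Both pieces are strictly increasing (slopes 7 and 7), so each is injective on its own interval.
The left piece maps (−∞, −5) onto (−∞, −28); the right piece maps [−5, ∞) onto [−34, ∞).
These images overlap. In particular T(−5) = −34 (right piece), and solving 7x + 7 = −34 on the left piece gives x = −41/7 < −5.
So T(−41/7) = T(−5) with −41/7 ≠ −5, and T is not injective. This x = −41/7 is the requested value below −5.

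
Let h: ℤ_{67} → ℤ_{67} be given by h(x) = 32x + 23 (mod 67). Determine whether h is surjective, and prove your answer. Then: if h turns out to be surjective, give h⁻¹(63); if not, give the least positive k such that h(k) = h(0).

Since gcd(32, 67) = 1, 32 is invertible modulo 67. Euclid's algorithm: 67 = 2·32 + 3, 32 = 10·3 + 2, 3 = 1·2 + 1; back-substituting gives 1 = 44·32 − 21·67, so 32⁻¹ ≡ 44 (mod 67).
Then y ↦ 44(y − 23) is a two-sided inverse to h, so every y ∈ ℤ_{67} has a preimage.
Hence h is surjective.
Since h is surjective, we find h⁻¹(63): we need 32x ≡ 63 − 23 ≡ 40 (mod 67). Using 32⁻¹ = 44: x ≡ 44·40 = 1760 = 26·67 + 18, so x = 18.
Check: h(18) = 32·18 + 23 = 599 = 8·67 + 63 ≡ 63 (mod 67).

18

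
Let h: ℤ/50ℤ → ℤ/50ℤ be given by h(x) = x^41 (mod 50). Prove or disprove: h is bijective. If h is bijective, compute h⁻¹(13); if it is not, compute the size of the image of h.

42

h(0) = 0^41 = 0.
h(10): Repeated squaring mod 50: 10^1 ≡ 10, 10^2 ≡ 10² = 100 ≡ 0, 10^4 ≡ 0² = 0, 10^8 ≡ 0² = 0, 10^16 ≡ 0² = 0, 10^32 ≡ 0² = 0. Since 41 = 32 + 8 + 1, 10^41 ≡ 0·0·10: 0·0 = 0, then 0·10 = 0. So 10^41 ≡ 0 (mod 50).
So h(0) = h(10) = 0 while 0 ≠ 10, so h is not injective, hence not bijective.
Since h is not bijective, we determine |image(h)|. Computing x^41 mod 50 for each x (by repeated squaring, reducing mod 50 at every step), the values h(0), h(1), …, h(49) are: 0, 1, 2, 3, 4, 25, 6, 7, 8, 9, 0, 11, 12, 13, 14, 25, 16, 17, 18, 19, 0, 21, 22, 23, 24, 25, 26, 27, 28, 29, 0, 31, 32, 33, 34, 25, 36, 37, 38, 39, 0, 41, 42, 43, 44, 25, 46, 47, 48, 49.
The distinct values are {0, 1, 2, 3, 4, 6, 7, 8, 9, 11, 12, 13, 14, 16, 17, 18, 19, 21, 22, 23, 24, 25, 26, 27, 28, 29, 31, 32, 33, 34, 36, 37, 38, 39, 41, 42, 43, 44, 46, 47, 48, 49}; there are 42 of them.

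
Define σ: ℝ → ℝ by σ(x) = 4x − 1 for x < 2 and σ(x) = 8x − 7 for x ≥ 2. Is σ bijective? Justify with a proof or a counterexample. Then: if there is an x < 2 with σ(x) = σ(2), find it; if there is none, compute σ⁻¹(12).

19/8

Both pieces are strictly increasing (slopes 4 and 8), so each is injective on its own interval.
The left piece maps (−∞, 2) onto (−∞, 7); the right piece maps [2, ∞) onto [9, ∞).
The images leave a gap (7 has no preimage), so σ is not surjective, hence not bijective.
Because the two images are disjoint, no x < 2 has σ(x) = σ(2), so we compute σ⁻¹(12): 12 lies in [9, ∞), so solve 8x − 7 = 12: x = (12 + 7)/8 = 19/8.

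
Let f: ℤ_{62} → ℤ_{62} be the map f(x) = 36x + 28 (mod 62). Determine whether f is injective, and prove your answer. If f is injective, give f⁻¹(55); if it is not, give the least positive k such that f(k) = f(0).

31

We have gcd(36, 62) = 2 > 1. Taking u = 0 and v = 31: f(0) = 28 and f(31) = 36·31 + 28 = 1144 ≡ 28 (mod 62).
So f(0) = f(31) while 0 ≠ 31, so f is not injective.
Since f is not injective, we find the least positive k with f(k) = f(0): this means 36k ≡ 0 (mod 62), i.e. 62 ∣ 36k. Since gcd(36, 62) = 2, dividing through by 2 this holds exactly when 31 ∣ 18k, and as gcd(18, 31) = 1, exactly when 31 ∣ k.
The smallest positive such k is 31.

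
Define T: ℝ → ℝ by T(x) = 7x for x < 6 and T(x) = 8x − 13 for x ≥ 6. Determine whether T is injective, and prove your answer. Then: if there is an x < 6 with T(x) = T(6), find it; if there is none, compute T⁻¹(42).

5

Both pieces are strictly increasing (slopes 7 and 8), so each is injective on its own interval.
The left piece maps (−∞, 6) onto (−∞, 42); the right piece maps [6, ∞) onto [35, ∞).
These images overlap. In particular T(6) = 35 (right piece), and solving 7x = 35 on the left piece gives x = 5 < 6.
So T(5) = T(6) with 5 ≠ 6, and T is not injective. This x = 5 is the requested value below 6.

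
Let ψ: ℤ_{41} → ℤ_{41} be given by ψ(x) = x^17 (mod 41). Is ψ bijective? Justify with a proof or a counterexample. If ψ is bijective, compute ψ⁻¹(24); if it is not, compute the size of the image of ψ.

Since 41 is prime, the nonzero elements of ℤ_{41} form a cyclic group of order 40.
As gcd(17, 40) = 1, raising to the 17th power is a bijection on this group: if x_1^17 ≡ x_2^17 then (x_1x_2^{−1})^17 = 1, and the only element of order dividing gcd(17, 40) = 1 is 1, so x_1 = x_2.
With ψ(0) = 0 this makes ψ injective on all of ℤ_{41}, hence bijective (finite equal-size domain and codomain). In particular ψ is bijective.
Since ψ is bijective, we find the preimage of 24. The inverse of x ↦ x^17 on (ℤ_{41})^× is x ↦ x^33, because 17·33 = 561 = 14·40 + 1 ≡ 1 (mod 40) and x^{40} = 1 for x ≠ 0 (Fermat). So ψ⁻¹(24) = 24^33 mod 41.
Repeated squaring mod 41: 24^1 ≡ 24, 24^2 ≡ 24² = 576 ≡ 2, 24^4 ≡ 2² = 4, 24^8 ≡ 4² = 16, 24^16 ≡ 16² = 256 ≡ 10, 24^32 ≡ 10² = 100 ≡ 18. Since 33 = 32 + 1, 24^33 ≡ 18·24: 18·24 = 432 ≡ 22. So 24^33 ≡ 22 (mod 41).
Hence ψ⁻¹(24) = 22.

22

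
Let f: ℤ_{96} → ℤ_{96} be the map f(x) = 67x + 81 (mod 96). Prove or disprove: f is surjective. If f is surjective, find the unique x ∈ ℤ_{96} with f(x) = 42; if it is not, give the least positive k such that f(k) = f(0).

51

Since gcd(67, 96) = 1, 67 is invertible modulo 96. Euclid's algorithm: 96 = 1·67 + 29, 67 = 2·29 + 9, 29 = 3·9 + 2, 9 = 4·2 + 1; back-substituting gives 1 = 43·67 − 30·96, so 67⁻¹ ≡ 43 (mod 96).
For any y ∈ ℤ_{96}, x = 43(y − 81) mod 96 satisfies f(x) = 67·43(y − 81) + 81 ≡ y (since 67·43 ≡ 1 mod 96). So every y has a preimage.
So f is surjective.
Since f is surjective, we find f⁻¹(42): we need 67x ≡ 42 − 81 ≡ 57 (mod 96). Using 67⁻¹ = 43: x ≡ 43·57 = 2451 = 25·96 + 51, so x = 51.
Check: f(51) = 67·51 + 81 = 3498 = 36·96 + 42 ≡ 42 (mod 96).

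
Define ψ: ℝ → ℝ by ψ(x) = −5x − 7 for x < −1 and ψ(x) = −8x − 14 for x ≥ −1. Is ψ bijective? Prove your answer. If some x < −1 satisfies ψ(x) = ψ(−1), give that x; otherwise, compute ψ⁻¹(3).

Both pieces are strictly decreasing (slopes −5 and −8), so each is injective on its own interval.
The left piece maps (−∞, −1) onto (−2, ∞); the right piece maps [−1, ∞) onto (−∞, −6].
The images leave a gap (−2 has no preimage), so ψ is not surjective, hence not bijective.
Because the two images are disjoint, no x < −1 has ψ(x) = ψ(−1), so we compute ψ⁻¹(3): 3 lies in (−2, ∞), so solve −5x − 7 = 3: x = (3 + 7)/(−5) = −2.

-2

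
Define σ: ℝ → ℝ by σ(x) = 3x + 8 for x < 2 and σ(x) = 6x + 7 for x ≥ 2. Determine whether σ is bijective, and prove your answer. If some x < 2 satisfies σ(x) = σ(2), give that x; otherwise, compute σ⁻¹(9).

Both pieces are strictly increasing (slopes 3 and 6), so each is injective on its own interval.
The left piece maps (−∞, 2) onto (−∞, 14); the right piece maps [2, ∞) onto [19, ∞).
The images leave a gap (14 has no preimage), so σ is not surjective, hence not bijective.
Because the two images are disjoint, no x < 2 has σ(x) = σ(2), so we compute σ⁻¹(9): 9 lies in (−∞, 14), so solve 3x + 8 = 9: x = (9 − 8)/3 = 1/3.

1/3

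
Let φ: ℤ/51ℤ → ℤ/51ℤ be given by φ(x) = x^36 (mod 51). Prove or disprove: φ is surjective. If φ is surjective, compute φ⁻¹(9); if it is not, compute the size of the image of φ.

10

φ(1) = 1^36 = 1.
φ(4): Repeated squaring mod 51: 4^1 ≡ 4, 4^2 ≡ 4² = 16, 4^4 ≡ 16² = 256 ≡ 1, 4^8 ≡ 1² = 1, 4^16 ≡ 1² = 1, 4^32 ≡ 1² = 1. Since 36 = 32 + 4, 4^36 ≡ 1·1: 1·1 = 1. So 4^36 ≡ 1 (mod 51).
So φ(1) = φ(4) = 1 while 1 ≠ 4, thus φ is not injective.
A non-injective map from the 51-element set ℤ/51ℤ to itself takes at most 50 distinct values, so it cannot be surjective. Therefore φ is not surjective.
Since φ is not surjective, we determine |image(φ)|. Computing x^36 mod 51 for each x (by repeated squaring, reducing mod 51 at every step), the values φ(0), φ(1), …, φ(50) are: 0, 1, 16, 30, 1, 13, 21, 4, 16, 33, 4, 4, 30, 1, 13, 33, 1, 34, 18, 16, 13, 18, 13, 4, 21, 16, 16, 21, 4, 13, 18, 13, 16, 18, 34, 1, 33, 13, 1, 30, 4, 4, 33, 16, 4, 21, 13, 1, 30, 16, 1.
The distinct values are {0, 1, 4, 13, 16, 18, 21, 30, 33, 34}; there are 10 of them.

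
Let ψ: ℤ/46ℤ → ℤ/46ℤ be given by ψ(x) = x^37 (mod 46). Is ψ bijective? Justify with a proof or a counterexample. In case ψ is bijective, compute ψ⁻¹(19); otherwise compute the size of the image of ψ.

5

Computing x^37 mod 46 for each x (by repeated squaring, reducing mod 46 at every step), the values ψ(0), ψ(1), …, ψ(45) are: 0, 1, 16, 35, 26, 19, 8, 37, 2, 29, 28, 33, 36, 41, 40, 21, 32, 15, 4, 43, 34, 7, 22, 23, 24, 39, 12, 3, 42, 31, 14, 25, 6, 5, 10, 13, 18, 17, 44, 9, 38, 27, 20, 11, 30, 45.
Every element of ℤ/46ℤ appears exactly once in this list, so ψ is a bijection, and in particular bijective.
Since ψ is bijective, we read off the preimage of 19 from the same table: ψ(5) = 19, so ψ⁻¹(19) = 5.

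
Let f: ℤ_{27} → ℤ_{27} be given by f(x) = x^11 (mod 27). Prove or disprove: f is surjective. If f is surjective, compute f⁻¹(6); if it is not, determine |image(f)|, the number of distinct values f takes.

19

f(0) = 0^11 = 0.
f(3): Repeated squaring mod 27: 3^1 ≡ 3, 3^2 ≡ 3² = 9, 3^4 ≡ 9² = 81 ≡ 0, 3^8 ≡ 0² = 0. Since 11 = 8 + 2 + 1, 3^11 ≡ 0·9·3: 0·9 = 0, then 0·3 = 0. So 3^11 ≡ 0 (mod 27).
So f(0) = f(3) = 0 while 0 ≠ 3, thus f is not injective.
A non-injective map from the 27-element set ℤ_{27} to itself takes at most 26 distinct values, so it cannot be surjective. Therefore f is not surjective.
Since f is not surjective, we determine |image(f)|. Computing x^11 mod 27 for each x (by repeated squaring, reducing mod 27 at every step), the values f(0), f(1), …, f(26) are: 0, 1, 23, 0, 16, 2, 0, 22, 17, 0, 19, 14, 0, 7, 20, 0, 13, 8, 0, 10, 5, 0, 25, 11, 0, 4, 26.
The distinct values are {0, 1, 2, 4, 5, 7, 8, 10, 11, 13, 14, 16, 17, 19, 20, 22, 23, 25, 26}; there are 19 of them.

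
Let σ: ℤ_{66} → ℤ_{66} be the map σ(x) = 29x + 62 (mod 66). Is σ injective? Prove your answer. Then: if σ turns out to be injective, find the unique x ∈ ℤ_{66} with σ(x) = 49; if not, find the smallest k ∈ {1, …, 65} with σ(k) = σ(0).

Recall: σ is injective if σ(s) = σ(t) implies s = t.
Suppose σ(s) = σ(t) in ℤ_{66}. Then 29s + 62 ≡ 29t + 62 (mod 66), thus 29(s − t) ≡ 0 (mod 66).
Since gcd(29, 66) = 1, 29 is invertible modulo 66, therefore s − t ≡ 0 (mod 66), i.e. s = t.
So σ is injective.
We now compute 29⁻¹ mod 66 explicitly. Euclid's algorithm: 66 = 2·29 + 8, 29 = 3·8 + 5, 8 = 1·5 + 3, 5 = 1·3 + 2, 3 = 1·2 + 1; back-substituting gives 1 = 41·29 − 18·66, so 29⁻¹ ≡ 41 (mod 66).
Since σ is injective, we compute σ⁻¹(49): solve 29x + 62 ≡ 49 (mod 66), i.e. 29x ≡ 53 (mod 66).
Multiplying by 29⁻¹ = 41 gives x ≡ 41·53 = 2173 = 32·66 + 61 ≡ 61 (mod 66).
Check: σ(61) = 29·61 + 62 = 1831 = 27·66 + 49 ≡ 49 (mod 66).

61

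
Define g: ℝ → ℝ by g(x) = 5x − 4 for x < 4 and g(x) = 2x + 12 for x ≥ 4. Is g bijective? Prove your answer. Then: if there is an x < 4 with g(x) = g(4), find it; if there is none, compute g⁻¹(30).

9

Both pieces are strictly increasing (slopes 5 and 2), so each is injective on its own interval.
The left piece maps (−∞, 4) onto (−∞, 16); the right piece maps [4, ∞) onto [20, ∞).
The images leave a gap (16 has no preimage), so g is not surjective, hence not bijective.
Because the two images are disjoint, no x < 4 has g(x) = g(4), so we compute g⁻¹(30): 30 lies in [20, ∞), so solve 2x + 12 = 30: x = (30 − 12)/2 = 9.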